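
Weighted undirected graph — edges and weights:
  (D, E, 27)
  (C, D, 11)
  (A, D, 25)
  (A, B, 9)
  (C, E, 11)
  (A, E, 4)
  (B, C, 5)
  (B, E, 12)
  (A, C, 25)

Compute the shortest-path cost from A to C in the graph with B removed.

Some routes from A to C avoiding B:
A - C: 25
A - D - C: 25 + 11 = 36
A - E - D - C: 4 + 27 + 11 = 42
A - E - C: 4 + 11 = 15
Best route has total 15.

15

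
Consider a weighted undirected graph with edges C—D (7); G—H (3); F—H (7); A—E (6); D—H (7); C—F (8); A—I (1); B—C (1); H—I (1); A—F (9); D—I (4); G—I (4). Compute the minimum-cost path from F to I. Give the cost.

A few of the F→I routes:
F - A - I: 9 + 1 = 10
F - H - I: 7 + 1 = 8
F - H - G - I: 7 + 3 + 4 = 14
F - H - D - I: 7 + 7 + 4 = 18
Shortest: 8.

8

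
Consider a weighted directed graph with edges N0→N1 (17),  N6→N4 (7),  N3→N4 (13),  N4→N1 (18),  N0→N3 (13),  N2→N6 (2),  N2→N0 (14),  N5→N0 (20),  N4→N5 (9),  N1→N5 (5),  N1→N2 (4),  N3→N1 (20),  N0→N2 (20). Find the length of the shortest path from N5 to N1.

Routes from N5 to N1:
N5 -> N0 -> N1: 20 + 17 = 37
N5 -> N0 -> N3 -> N1: 20 + 13 + 20 = 53
N5 -> N0 -> N3 -> N4 -> N1: 20 + 13 + 13 + 18 = 64
N5 -> N0 -> N2 -> N6 -> N4 -> N1: 20 + 20 + 2 + 7 + 18 = 67
Shortest: 37.

37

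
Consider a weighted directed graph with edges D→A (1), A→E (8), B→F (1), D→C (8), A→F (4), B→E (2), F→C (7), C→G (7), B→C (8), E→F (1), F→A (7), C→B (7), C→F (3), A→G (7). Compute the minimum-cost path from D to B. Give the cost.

Candidate routes:
D -> A -> F -> C -> B: 1 + 4 + 7 + 7 = 19
D -> C -> B: 8 + 7 = 15
D -> A -> E -> F -> C -> B: 1 + 8 + 1 + 7 + 7 = 24
Shortest: 15.

15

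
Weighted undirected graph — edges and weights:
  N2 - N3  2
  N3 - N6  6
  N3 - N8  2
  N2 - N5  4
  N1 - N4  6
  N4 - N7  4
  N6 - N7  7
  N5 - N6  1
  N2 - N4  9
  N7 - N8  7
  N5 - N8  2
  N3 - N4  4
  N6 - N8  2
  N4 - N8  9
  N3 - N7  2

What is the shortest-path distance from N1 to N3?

10

Checking several routes:
N1-N4-N8-N3: 6 + 9 + 2 = 17
N1-N4-N2-N3: 6 + 9 + 2 = 17
N1-N4-N7-N6-N8-N3: 6 + 4 + 7 + 2 + 2 = 21
N1-N4-N7-N3: 6 + 4 + 2 = 12
N1-N4-N7-N8-N3: 6 + 4 + 7 + 2 = 19
N1-N4-N3: 6 + 4 = 10
Shortest: 10.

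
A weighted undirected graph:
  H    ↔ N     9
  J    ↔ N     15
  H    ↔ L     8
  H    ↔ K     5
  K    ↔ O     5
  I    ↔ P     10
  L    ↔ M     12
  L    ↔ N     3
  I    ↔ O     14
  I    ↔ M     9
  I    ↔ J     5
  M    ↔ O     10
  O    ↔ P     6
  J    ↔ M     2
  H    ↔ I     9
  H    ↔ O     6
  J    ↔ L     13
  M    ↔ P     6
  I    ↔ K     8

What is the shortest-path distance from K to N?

Comparing a few candidate routes:
K→H→N: 5 + 9 = 14
K→I→H→N: 8 + 9 + 9 = 26
K→O→H→N: 5 + 6 + 9 = 20
K→O→H→L→N: 5 + 6 + 8 + 3 = 22
K→H→L→N: 5 + 8 + 3 = 16
Shortest: 14.

14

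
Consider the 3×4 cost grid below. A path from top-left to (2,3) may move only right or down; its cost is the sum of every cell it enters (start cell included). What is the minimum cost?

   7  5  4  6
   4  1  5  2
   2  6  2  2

21

Best path: [0,0] [1,0] [1,1] [1,2] [1,3] [2,3]
Cost: 7 + 4 + 1 + 5 + 2 + 2 = 21
(Top row then right column would cost 26.)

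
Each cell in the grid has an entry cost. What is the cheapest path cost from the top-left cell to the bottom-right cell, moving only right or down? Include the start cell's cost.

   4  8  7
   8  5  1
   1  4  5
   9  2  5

Cheapest: (0,0) -> (1,0) -> (2,0) -> (2,1) -> (3,1) -> (3,2)
  4 + 8 + 1 + 4 + 2 + 5 = 24
(Top row then right column would cost 30.)

24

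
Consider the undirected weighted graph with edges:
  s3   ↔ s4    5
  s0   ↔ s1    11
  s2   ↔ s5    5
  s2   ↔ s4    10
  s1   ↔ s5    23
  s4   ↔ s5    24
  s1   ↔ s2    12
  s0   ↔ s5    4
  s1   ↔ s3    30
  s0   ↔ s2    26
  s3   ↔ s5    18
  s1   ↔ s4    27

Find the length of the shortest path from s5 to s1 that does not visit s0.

Comparing a few candidate routes:
s5 - s2 - s4 - s1: 5 + 10 + 27 = 42
s5 - s2 - s1: 5 + 12 = 17
s5 - s1: 23
Best route has total 17.

17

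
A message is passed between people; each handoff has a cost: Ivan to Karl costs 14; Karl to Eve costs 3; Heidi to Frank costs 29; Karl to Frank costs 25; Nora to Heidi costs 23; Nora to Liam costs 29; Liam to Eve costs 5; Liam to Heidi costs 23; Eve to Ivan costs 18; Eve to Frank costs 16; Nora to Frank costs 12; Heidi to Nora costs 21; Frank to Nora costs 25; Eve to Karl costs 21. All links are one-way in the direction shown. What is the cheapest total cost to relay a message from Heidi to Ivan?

Paths from Heidi to Ivan:
Heidi - Nora - Liam - Eve - Ivan: 21 + 29 + 5 + 18 = 73
Heidi - Frank - Nora - Liam - Eve - Ivan: 29 + 25 + 29 + 5 + 18 = 106
Best route has total 73.

73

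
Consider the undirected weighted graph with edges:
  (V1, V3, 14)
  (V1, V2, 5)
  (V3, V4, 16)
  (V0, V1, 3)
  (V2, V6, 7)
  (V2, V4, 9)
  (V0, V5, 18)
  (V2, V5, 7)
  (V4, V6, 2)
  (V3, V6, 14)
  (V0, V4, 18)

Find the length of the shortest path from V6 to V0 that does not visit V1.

Some routes from V6 to V0 avoiding V1:
V6 - V4 - V2 - V5 - V0: 2 + 9 + 7 + 18 = 36
V6 - V3 - V4 - V0: 14 + 16 + 18 = 48
V6 - V2 - V5 - V0: 7 + 7 + 18 = 32
V6 - V2 - V4 - V0: 7 + 9 + 18 = 34
V6 - V4 - V0: 2 + 18 = 20
Best route has total 20.

20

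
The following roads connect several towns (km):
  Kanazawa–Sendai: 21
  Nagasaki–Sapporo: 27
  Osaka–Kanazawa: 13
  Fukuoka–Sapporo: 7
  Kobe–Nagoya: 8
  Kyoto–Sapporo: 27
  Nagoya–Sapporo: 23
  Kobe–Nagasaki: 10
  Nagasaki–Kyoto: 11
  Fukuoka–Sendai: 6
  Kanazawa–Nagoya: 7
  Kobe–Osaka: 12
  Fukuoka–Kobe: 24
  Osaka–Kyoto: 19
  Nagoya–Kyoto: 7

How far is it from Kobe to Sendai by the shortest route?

Comparing a few candidate routes:
Kobe-Fukuoka-Sendai: 24 + 6 = 30
Kobe-Nagoya-Kanazawa-Sendai: 8 + 7 + 21 = 36
Kobe-Nagoya-Sapporo-Fukuoka-Sendai: 8 + 23 + 7 + 6 = 44
Best route has total 30 km.

30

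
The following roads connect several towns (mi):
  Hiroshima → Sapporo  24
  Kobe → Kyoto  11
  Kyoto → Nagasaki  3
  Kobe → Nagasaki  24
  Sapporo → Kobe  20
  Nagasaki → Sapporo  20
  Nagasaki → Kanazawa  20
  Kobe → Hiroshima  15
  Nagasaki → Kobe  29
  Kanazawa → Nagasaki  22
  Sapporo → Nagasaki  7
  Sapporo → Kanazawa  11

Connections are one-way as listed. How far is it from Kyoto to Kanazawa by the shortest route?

23

Routes from Kyoto to Kanazawa:
Kyoto→Nagasaki→Sapporo→Kanazawa: 3 + 20 + 11 = 34
Kyoto→Nagasaki→Kanazawa: 3 + 20 = 23
Kyoto→Nagasaki→Kobe→Hiroshima→Sapporo→Kanazawa: 3 + 29 + 15 + 24 + 11 = 82
Shortest: 23 mi.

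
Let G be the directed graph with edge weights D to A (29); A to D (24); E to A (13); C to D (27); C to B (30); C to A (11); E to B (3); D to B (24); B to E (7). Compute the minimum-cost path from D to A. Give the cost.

29

Paths from D to A:
D → B → E → A: 24 + 7 + 13 = 44
D → A: 29
Shortest: 29.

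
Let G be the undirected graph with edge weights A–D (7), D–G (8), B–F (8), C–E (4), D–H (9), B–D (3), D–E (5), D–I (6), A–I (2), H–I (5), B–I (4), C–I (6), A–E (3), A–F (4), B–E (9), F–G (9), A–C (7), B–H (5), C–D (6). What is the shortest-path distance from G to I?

A few of the G→I routes:
G-D-A-I: 8 + 7 + 2 = 17
G-D-I: 8 + 6 = 14
G-F-A-I: 9 + 4 + 2 = 15
G-D-E-A-I: 8 + 5 + 3 + 2 = 18
G-D-C-I: 8 + 6 + 6 = 20
G-D-B-I: 8 + 3 + 4 = 15
Best route has total 14.

14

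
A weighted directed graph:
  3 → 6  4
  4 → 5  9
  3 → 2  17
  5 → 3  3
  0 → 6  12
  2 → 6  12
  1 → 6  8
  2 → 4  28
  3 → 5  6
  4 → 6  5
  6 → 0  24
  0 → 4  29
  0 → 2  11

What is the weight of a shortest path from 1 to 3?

73

Candidate routes:
1→6→0→4→5→3: 8 + 24 + 29 + 9 + 3 = 73
1→6→0→2→4→5→3: 8 + 24 + 11 + 28 + 9 + 3 = 83
The minimum is 73.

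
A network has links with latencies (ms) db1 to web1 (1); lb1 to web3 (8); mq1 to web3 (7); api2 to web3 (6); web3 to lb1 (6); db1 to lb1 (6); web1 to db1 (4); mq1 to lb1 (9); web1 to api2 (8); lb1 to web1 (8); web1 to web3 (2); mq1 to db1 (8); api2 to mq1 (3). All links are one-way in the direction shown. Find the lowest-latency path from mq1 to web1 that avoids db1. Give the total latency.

17

Paths from mq1 to web1 avoiding db1:
mq1→web3→lb1→web1: 7 + 6 + 8 = 21
mq1→lb1→web1: 9 + 8 = 17
Shortest: 17 ms.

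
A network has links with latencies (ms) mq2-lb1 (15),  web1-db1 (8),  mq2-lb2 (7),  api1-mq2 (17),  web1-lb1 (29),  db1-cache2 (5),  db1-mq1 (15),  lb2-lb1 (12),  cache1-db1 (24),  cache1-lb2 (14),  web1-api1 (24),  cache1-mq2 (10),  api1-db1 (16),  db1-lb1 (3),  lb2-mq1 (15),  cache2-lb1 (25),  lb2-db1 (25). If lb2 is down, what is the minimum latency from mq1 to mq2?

33

Checking several routes:
mq1 -> db1 -> web1 -> api1 -> mq2: 15 + 8 + 24 + 17 = 64
mq1 -> db1 -> cache2 -> lb1 -> mq2: 15 + 5 + 25 + 15 = 60
mq1 -> db1 -> lb1 -> mq2: 15 + 3 + 15 = 33
mq1 -> db1 -> cache1 -> mq2: 15 + 24 + 10 = 49
mq1 -> db1 -> api1 -> mq2: 15 + 16 + 17 = 48
Best route has total 33 ms.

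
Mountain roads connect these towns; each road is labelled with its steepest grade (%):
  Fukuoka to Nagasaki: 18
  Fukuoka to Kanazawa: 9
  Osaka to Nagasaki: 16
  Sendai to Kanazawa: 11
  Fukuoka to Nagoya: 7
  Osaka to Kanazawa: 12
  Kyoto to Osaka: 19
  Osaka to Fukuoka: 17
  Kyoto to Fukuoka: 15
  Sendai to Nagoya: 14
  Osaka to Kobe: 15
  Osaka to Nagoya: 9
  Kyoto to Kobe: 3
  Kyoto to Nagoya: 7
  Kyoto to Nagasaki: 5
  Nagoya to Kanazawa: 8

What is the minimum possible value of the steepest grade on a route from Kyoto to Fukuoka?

A few of the Kyoto→Fukuoka routes:
Kyoto→Nagoya→Kanazawa→Fukuoka: max(7, 8, 9) = 9
Kyoto→Nagoya→Fukuoka: max(7, 7) = 7
Kyoto→Nagoya→Osaka→Kanazawa→Fukuoka: max(7, 9, 12, 9) = 12
Kyoto→Fukuoka: max(15) = 15
Kyoto→Nagoya→Sendai→Kanazawa→Fukuoka: max(7, 14, 11, 9) = 14
The minimum achievable maximum is 7%.

7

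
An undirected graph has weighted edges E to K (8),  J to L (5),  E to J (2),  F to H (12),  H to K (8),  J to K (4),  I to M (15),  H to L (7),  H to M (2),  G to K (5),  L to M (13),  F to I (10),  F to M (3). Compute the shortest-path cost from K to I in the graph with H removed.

Some routes from K to I avoiding H:
K→E→J→L→M→F→I: 8 + 2 + 5 + 13 + 3 + 10 = 41
K→J→L→M→F→I: 4 + 5 + 13 + 3 + 10 = 35
K→J→L→M→I: 4 + 5 + 13 + 15 = 37
Shortest: 35.

35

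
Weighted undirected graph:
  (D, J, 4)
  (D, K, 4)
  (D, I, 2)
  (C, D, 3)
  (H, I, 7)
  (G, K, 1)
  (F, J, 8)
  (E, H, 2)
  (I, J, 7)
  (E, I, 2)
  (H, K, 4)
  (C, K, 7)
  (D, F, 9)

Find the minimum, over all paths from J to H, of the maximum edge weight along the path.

4

Comparing a few candidate routes:
J-D-I-H: max(4, 2, 7) = 7
J-D-C-K-H: max(4, 3, 7, 4) = 7
J-I-E-H: max(7, 2, 2) = 7
J-I-H: max(7, 7) = 7
J-D-I-E-H: max(4, 2, 2, 2) = 4
J-D-K-H: max(4, 4, 4) = 4
Smallest bottleneck: 4.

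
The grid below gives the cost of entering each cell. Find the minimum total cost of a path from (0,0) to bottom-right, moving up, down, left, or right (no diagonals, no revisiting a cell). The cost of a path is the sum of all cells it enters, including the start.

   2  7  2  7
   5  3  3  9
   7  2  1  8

21

Path [0,0] -> [1,0] -> [1,1] -> [2,1] -> [2,2] -> [2,3]: 2 + 5 + 3 + 2 + 1 + 8 = 21.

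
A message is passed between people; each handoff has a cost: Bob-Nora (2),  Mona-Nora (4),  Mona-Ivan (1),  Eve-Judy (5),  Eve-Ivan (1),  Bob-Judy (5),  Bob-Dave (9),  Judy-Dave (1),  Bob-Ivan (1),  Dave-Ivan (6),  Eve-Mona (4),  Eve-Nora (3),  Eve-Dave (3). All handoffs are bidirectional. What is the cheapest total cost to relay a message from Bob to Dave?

5

Comparing a few candidate routes:
Bob -> Ivan -> Dave: 1 + 6 = 7
Bob -> Nora -> Eve -> Dave: 2 + 3 + 3 = 8
Bob -> Judy -> Dave: 5 + 1 = 6
Bob -> Ivan -> Eve -> Dave: 1 + 1 + 3 = 5
Best route has total 5.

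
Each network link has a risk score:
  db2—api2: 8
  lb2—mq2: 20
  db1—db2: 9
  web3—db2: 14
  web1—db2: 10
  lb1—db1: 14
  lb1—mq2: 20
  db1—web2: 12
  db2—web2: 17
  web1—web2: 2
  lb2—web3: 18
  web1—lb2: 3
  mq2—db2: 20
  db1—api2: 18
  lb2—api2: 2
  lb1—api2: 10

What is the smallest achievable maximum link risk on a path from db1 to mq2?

20

A few of the db1→mq2 routes:
db1 - web2 - web1 - db2 - mq2: max(12, 2, 10, 20) = 20
db1 - web2 - web1 - db2 - web3 - lb2 - mq2: max(12, 2, 10, 14, 18, 20) = 20
db1 - web2 - web1 - db2 - web3 - lb2 - api2 - lb1 - mq2: max(12, 2, 10, 14, 18, 2, 10, 20) = 20
Smallest bottleneck: 20.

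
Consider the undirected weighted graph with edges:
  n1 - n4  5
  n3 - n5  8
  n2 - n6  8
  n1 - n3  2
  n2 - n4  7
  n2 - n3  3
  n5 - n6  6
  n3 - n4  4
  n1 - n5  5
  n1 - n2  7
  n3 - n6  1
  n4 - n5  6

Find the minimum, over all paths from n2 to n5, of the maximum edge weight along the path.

Some routes from n2 to n5:
n2-n3-n1-n4-n5: max(3, 2, 5, 6) = 6
n2-n3-n6-n5: max(3, 1, 6) = 6
n2-n3-n4-n1-n5: max(3, 4, 5, 5) = 5
n2-n3-n1-n5: max(3, 2, 5) = 5
The minimum achievable maximum is 5.

5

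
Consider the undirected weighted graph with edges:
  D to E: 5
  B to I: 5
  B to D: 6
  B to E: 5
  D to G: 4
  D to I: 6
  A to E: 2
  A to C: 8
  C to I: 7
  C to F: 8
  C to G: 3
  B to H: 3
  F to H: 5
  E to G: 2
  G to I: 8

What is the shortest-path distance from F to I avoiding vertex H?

Some routes from F to I avoiding H:
F - C - G - D - I: 8 + 3 + 4 + 6 = 21
F - C - I: 8 + 7 = 15
F - C - G - E - D - I: 8 + 3 + 2 + 5 + 6 = 24
F - C - G - E - B - I: 8 + 3 + 2 + 5 + 5 = 23
F - C - G - I: 8 + 3 + 8 = 19
Shortest: 15.

15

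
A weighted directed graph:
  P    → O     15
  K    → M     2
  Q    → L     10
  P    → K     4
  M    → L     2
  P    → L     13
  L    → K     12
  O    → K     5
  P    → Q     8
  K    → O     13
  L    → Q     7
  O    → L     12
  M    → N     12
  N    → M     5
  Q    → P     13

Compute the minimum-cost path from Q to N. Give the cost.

31

Candidate routes:
Q→L→K→M→N: 10 + 12 + 2 + 12 = 36
Q→P→O→L→K→M→N: 13 + 15 + 12 + 12 + 2 + 12 = 66
Q→P→O→K→M→N: 13 + 15 + 5 + 2 + 12 = 47
Q→P→K→M→N: 13 + 4 + 2 + 12 = 31
Q→P→L→K→M→N: 13 + 13 + 12 + 2 + 12 = 52
The minimum is 31.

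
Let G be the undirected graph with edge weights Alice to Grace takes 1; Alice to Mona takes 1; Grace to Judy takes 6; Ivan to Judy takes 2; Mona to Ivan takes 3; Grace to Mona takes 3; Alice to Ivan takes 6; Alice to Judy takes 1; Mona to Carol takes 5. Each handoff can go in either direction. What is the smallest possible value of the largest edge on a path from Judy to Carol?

Some routes from Judy to Carol:
Judy -> Alice -> Grace -> Mona -> Carol: max(1, 1, 3, 5) = 5
Judy -> Ivan -> Mona -> Carol: max(2, 3, 5) = 5
Judy -> Alice -> Mona -> Carol: max(1, 1, 5) = 5
Judy -> Grace -> Alice -> Mona -> Carol: max(6, 1, 1, 5) = 6
Judy -> Grace -> Alice -> Ivan -> Mona -> Carol: max(6, 1, 6, 3, 5) = 6
Judy -> Grace -> Mona -> Carol: max(6, 3, 5) = 6
The minimum achievable maximum is 5.

5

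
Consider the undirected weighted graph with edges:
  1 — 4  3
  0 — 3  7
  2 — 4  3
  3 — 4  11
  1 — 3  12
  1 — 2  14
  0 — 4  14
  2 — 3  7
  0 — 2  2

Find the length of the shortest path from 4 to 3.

10

A few of the 4→3 routes:
4→2→3: 3 + 7 = 10
4→3: 11
4→2→0→3: 3 + 2 + 7 = 12
The minimum is 10.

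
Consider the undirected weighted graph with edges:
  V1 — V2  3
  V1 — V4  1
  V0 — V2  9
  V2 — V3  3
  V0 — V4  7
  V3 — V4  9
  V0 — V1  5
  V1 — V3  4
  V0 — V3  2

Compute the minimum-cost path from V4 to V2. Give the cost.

Comparing a few candidate routes:
V4→V3→V2: 9 + 3 = 12
V4→V1→V3→V2: 1 + 4 + 3 = 8
V4→V1→V0→V3→V2: 1 + 5 + 2 + 3 = 11
V4→V0→V3→V2: 7 + 2 + 3 = 12
V4→V1→V2: 1 + 3 = 4
V4→V1→V0→V2: 1 + 5 + 9 = 15
The minimum is 4.

4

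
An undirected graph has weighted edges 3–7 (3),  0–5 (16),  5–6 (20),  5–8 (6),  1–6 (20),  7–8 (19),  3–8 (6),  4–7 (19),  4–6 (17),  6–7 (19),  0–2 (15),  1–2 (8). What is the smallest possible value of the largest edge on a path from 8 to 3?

A few of the 8→3 routes:
8-5-0-2-1-6-4-7-3: max(6, 16, 15, 8, 20, 17, 19, 3) = 20
8-5-6-4-7-3: max(6, 20, 17, 19, 3) = 20
8-3: max(6) = 6
8-5-0-2-1-6-7-3: max(6, 16, 15, 8, 20, 19, 3) = 20
8-7-3: max(19, 3) = 19
The minimum achievable maximum is 6.

6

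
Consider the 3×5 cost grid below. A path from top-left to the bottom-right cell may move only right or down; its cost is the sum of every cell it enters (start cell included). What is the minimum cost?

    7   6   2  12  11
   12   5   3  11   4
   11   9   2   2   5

27

Path (0,0) → (0,1) → (0,2) → (1,2) → (2,2) → (2,3) → (2,4): 7 + 6 + 2 + 3 + 2 + 2 + 5 = 27.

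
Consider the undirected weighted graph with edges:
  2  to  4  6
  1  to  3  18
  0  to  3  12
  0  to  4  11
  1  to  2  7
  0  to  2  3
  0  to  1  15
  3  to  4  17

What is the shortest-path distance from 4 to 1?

A few of the 4→1 routes:
4 - 0 - 2 - 1: 11 + 3 + 7 = 21
4 - 2 - 0 - 1: 6 + 3 + 15 = 24
4 - 3 - 1: 17 + 18 = 35
4 - 2 - 1: 6 + 7 = 13
4 - 0 - 1: 11 + 15 = 26
The minimum is 13.

13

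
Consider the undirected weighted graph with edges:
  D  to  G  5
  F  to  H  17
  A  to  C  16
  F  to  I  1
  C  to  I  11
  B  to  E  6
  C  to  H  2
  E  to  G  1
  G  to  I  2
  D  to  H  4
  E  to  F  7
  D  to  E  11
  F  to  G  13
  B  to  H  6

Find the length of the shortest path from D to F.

8

Comparing a few candidate routes:
D - G - E - F: 5 + 1 + 7 = 13
D - G - I - F: 5 + 2 + 1 = 8
D - E - G - I - F: 11 + 1 + 2 + 1 = 15
Shortest: 8.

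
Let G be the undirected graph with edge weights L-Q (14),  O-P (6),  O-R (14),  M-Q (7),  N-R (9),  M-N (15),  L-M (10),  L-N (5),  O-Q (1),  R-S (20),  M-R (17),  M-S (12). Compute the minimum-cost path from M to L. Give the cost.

10

A few of the M→L routes:
M - Q - L: 7 + 14 = 21
M - L: 10
M - N - L: 15 + 5 = 20
Best route has total 10.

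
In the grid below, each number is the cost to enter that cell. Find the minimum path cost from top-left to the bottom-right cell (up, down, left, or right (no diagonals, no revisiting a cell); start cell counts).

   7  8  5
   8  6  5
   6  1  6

Cheapest: [0,0] -> [0,1] -> [1,1] -> [2,1] -> [2,2]
  7 + 8 + 6 + 1 + 6 = 28

28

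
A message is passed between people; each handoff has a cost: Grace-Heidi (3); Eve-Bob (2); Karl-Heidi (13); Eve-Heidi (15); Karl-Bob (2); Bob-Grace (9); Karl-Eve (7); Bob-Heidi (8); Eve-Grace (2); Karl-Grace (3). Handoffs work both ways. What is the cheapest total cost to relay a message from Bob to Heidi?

Comparing a few candidate routes:
Bob-Heidi: 8
Bob-Eve-Grace-Heidi: 2 + 2 + 3 = 7
Bob-Karl-Grace-Heidi: 2 + 3 + 3 = 8
Bob-Grace-Heidi: 9 + 3 = 12
Bob-Karl-Eve-Grace-Heidi: 2 + 7 + 2 + 3 = 14
The minimum is 7.

7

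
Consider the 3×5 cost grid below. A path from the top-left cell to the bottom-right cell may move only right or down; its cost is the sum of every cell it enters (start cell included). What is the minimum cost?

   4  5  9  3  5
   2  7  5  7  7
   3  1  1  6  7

24

Cheapest: (0,0) → (1,0) → (2,0) → (2,1) → (2,2) → (2,3) → (2,4)
  4 + 2 + 3 + 1 + 1 + 6 + 7 = 24
For comparison, the top-then-right route costs 40.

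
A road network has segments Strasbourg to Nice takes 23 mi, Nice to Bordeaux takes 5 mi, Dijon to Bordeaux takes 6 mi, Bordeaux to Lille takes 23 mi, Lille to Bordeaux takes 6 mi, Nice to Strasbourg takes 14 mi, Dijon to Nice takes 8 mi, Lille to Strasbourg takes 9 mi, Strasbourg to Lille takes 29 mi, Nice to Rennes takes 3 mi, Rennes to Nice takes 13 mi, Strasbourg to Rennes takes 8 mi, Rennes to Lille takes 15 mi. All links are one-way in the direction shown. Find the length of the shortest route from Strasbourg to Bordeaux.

Routes from Strasbourg to Bordeaux:
Strasbourg -> Rennes -> Lille -> Bordeaux: 8 + 15 + 6 = 29
Strasbourg -> Lille -> Bordeaux: 29 + 6 = 35
Strasbourg -> Rennes -> Nice -> Bordeaux: 8 + 13 + 5 = 26
Strasbourg -> Nice -> Rennes -> Lille -> Bordeaux: 23 + 3 + 15 + 6 = 47
Strasbourg -> Nice -> Bordeaux: 23 + 5 = 28
Shortest: 26 mi.

26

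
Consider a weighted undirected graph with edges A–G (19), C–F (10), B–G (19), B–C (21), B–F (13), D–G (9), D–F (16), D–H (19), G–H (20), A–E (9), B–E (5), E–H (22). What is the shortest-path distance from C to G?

35

Checking several routes:
C-F-D-G: 10 + 16 + 9 = 35
C-B-G: 21 + 19 = 40
C-F-B-G: 10 + 13 + 19 = 42
Shortest: 35.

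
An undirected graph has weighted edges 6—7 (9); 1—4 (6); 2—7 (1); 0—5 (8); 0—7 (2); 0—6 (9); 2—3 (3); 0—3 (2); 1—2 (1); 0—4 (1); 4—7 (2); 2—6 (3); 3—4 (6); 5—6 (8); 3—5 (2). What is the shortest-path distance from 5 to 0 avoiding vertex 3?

Some routes from 5 to 0 avoiding 3:
5 -> 6 -> 2 -> 7 -> 4 -> 0: 8 + 3 + 1 + 2 + 1 = 15
5 -> 6 -> 2 -> 7 -> 0: 8 + 3 + 1 + 2 = 14
5 -> 0: 8
The minimum is 8.

8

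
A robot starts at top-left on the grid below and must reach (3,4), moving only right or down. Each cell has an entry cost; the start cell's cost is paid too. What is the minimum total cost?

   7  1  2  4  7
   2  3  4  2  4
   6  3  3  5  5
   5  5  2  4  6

Best path: [0,0] -> [0,1] -> [0,2] -> [1,2] -> [2,2] -> [3,2] -> [3,3] -> [3,4]
Cost: 7 + 1 + 2 + 4 + 3 + 2 + 4 + 6 = 29

29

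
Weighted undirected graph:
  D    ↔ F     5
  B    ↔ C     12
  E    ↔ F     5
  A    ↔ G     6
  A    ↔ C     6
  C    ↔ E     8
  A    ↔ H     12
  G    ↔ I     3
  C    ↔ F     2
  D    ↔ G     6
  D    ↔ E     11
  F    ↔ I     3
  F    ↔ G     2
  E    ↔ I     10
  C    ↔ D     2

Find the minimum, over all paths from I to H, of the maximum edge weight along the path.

Checking several routes:
I -> E -> F -> D -> G -> A -> H: max(10, 5, 5, 6, 6, 12) = 12
I -> E -> F -> G -> D -> C -> A -> H: max(10, 5, 2, 6, 2, 6, 12) = 12
I -> E -> F -> G -> A -> H: max(10, 5, 2, 6, 12) = 12
I -> E -> F -> D -> C -> A -> H: max(10, 5, 5, 2, 6, 12) = 12
The minimum achievable maximum is 12.

12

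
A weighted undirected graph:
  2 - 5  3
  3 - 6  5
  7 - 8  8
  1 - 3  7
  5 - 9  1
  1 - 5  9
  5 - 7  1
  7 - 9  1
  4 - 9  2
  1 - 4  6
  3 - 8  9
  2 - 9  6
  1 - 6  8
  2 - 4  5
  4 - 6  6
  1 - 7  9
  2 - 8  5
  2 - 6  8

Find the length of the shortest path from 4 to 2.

5

A few of the 4→2 routes:
4→9→7→5→2: 2 + 1 + 1 + 3 = 7
4→2: 5
4→9→2: 2 + 6 = 8
4→9→5→2: 2 + 1 + 3 = 6
Shortest: 5.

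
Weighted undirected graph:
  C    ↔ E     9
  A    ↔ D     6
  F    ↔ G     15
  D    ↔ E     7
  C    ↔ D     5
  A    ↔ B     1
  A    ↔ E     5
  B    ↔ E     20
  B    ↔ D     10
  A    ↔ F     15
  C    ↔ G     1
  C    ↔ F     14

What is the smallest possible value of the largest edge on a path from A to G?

Comparing a few candidate routes:
A → B → D → C → G: max(1, 10, 5, 1) = 10
A → E → C → G: max(5, 9, 1) = 9
A → D → C → G: max(6, 5, 1) = 6
A → B → D → E → C → G: max(1, 10, 7, 9, 1) = 10
A → D → E → C → G: max(6, 7, 9, 1) = 9
A → E → D → C → G: max(5, 7, 5, 1) = 7
Best route has worst link 6.

6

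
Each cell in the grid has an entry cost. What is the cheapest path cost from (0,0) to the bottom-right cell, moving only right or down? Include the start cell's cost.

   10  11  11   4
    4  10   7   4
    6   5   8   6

One optimal route is (0,0) -> (1,0) -> (2,0) -> (2,1) -> (2,2) -> (2,3).
Its cost is 10 + 4 + 6 + 5 + 8 + 6 = 39.
(Top row then right column would cost 46.)

39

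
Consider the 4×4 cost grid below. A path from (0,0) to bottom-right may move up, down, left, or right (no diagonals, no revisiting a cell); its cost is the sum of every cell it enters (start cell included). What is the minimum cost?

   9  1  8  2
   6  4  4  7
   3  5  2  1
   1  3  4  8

Take (0,0) → (0,1) → (1,1) → (1,2) → (2,2) → (2,3) → (3,3) for a total of 9 + 1 + 4 + 4 + 2 + 1 + 8 = 29.

29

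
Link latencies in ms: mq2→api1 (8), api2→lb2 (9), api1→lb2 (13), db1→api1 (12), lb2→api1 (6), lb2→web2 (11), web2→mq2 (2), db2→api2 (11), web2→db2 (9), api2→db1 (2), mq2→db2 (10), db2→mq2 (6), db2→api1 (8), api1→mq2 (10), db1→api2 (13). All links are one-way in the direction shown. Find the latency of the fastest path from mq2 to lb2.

21

Candidate routes:
mq2 → db2 → api2 → db1 → api1 → lb2: 10 + 11 + 2 + 12 + 13 = 48
mq2 → api1 → lb2: 8 + 13 = 21
mq2 → db2 → api1 → lb2: 10 + 8 + 13 = 31
mq2 → db2 → api2 → lb2: 10 + 11 + 9 = 30
Best route has total 21 ms.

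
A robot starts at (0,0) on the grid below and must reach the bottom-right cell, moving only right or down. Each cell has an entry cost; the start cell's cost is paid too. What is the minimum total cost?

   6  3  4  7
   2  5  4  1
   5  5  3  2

Take (0,0) → (0,1) → (0,2) → (1,2) → (1,3) → (2,3) for a total of 6 + 3 + 4 + 4 + 1 + 2 = 20.

20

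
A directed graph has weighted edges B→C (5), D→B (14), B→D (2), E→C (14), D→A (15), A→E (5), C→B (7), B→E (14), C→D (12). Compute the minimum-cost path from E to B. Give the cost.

21

Candidate routes:
E→C→D→B: 14 + 12 + 14 = 40
E→C→B: 14 + 7 = 21
Shortest: 21.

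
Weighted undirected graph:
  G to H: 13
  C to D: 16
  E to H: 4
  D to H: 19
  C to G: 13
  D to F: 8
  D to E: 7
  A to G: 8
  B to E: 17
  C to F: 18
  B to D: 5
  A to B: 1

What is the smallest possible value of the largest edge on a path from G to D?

Checking several routes:
G→H→E→D: max(13, 4, 7) = 13
G→A→B→D: max(8, 1, 5) = 8
G→H→E→B→D: max(13, 4, 17, 5) = 17
G→A→B→E→D: max(8, 1, 17, 7) = 17
G→C→F→D: max(13, 18, 8) = 18
G→C→D: max(13, 16) = 16
The minimum achievable maximum is 8.

8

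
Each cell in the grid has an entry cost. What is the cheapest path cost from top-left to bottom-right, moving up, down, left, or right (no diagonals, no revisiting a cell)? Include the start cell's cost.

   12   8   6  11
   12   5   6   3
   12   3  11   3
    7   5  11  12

Best path: [0,0] -> [0,1] -> [1,1] -> [1,2] -> [1,3] -> [2,3] -> [3,3]
Cost: 12 + 8 + 5 + 6 + 3 + 3 + 12 = 49

49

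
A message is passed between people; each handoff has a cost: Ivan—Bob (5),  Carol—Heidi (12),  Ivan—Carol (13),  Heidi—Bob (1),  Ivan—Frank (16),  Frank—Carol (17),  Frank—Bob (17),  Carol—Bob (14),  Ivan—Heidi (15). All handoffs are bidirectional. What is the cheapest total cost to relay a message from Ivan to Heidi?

6

Checking several routes:
Ivan -> Bob -> Heidi: 5 + 1 = 6
Ivan -> Carol -> Bob -> Heidi: 13 + 14 + 1 = 28
Ivan -> Carol -> Heidi: 13 + 12 = 25
Ivan -> Heidi: 15
Ivan -> Bob -> Carol -> Heidi: 5 + 14 + 12 = 31
Shortest: 6.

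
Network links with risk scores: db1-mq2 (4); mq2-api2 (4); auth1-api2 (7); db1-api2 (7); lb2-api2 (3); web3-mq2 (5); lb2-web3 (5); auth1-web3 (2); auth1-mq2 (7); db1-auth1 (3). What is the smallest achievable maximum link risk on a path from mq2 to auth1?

4

Some routes from mq2 to auth1:
mq2 → api2 → lb2 → web3 → auth1: max(4, 3, 5, 2) = 5
mq2 → web3 → auth1: max(5, 2) = 5
mq2 → db1 → auth1: max(4, 3) = 4
The minimum achievable maximum is 4.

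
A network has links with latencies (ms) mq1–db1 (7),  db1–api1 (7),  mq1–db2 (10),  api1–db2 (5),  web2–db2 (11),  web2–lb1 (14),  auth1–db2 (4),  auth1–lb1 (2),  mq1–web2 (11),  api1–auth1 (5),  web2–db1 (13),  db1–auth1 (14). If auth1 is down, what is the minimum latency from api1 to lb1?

Checking several routes:
api1 → db1 → mq1 → web2 → lb1: 7 + 7 + 11 + 14 = 39
api1 → db1 → web2 → lb1: 7 + 13 + 14 = 34
api1 → db2 → web2 → lb1: 5 + 11 + 14 = 30
Best route has total 30 ms.

30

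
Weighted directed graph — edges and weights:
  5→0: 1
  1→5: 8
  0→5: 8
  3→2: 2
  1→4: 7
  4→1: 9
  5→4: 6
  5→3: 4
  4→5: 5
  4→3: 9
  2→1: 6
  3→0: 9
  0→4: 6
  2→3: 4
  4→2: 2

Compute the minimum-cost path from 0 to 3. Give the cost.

12

Comparing a few candidate routes:
0→5→3: 8 + 4 = 12
0→4→5→3: 6 + 5 + 4 = 15
0→4→2→3: 6 + 2 + 4 = 12
Shortest: 12.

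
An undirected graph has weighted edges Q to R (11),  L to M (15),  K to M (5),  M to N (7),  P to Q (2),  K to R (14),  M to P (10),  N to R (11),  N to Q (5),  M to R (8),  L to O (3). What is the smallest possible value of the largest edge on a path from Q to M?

7

Comparing a few candidate routes:
Q→N→M: max(5, 7) = 7
Q→P→M: max(2, 10) = 10
Q→R→N→M: max(11, 11, 7) = 11
Q→R→M: max(11, 8) = 11
Best route has worst link 7.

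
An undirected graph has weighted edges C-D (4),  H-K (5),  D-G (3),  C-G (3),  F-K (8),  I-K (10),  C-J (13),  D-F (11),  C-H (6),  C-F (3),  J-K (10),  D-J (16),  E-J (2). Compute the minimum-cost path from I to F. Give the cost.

Some routes from I to F:
I-K-H-C-G-D-F: 10 + 5 + 6 + 3 + 3 + 11 = 38
I-K-J-C-F: 10 + 10 + 13 + 3 = 36
I-K-H-C-D-F: 10 + 5 + 6 + 4 + 11 = 36
I-K-H-C-F: 10 + 5 + 6 + 3 = 24
I-K-F: 10 + 8 = 18
Shortest: 18.

18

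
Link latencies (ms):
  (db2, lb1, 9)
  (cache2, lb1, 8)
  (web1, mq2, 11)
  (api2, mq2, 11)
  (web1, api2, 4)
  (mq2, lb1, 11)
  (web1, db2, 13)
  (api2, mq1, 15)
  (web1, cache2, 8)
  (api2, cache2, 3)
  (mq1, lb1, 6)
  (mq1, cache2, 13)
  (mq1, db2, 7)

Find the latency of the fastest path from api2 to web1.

4

Some routes from api2 to web1:
api2 -> cache2 -> lb1 -> mq2 -> web1: 3 + 8 + 11 + 11 = 33
api2 -> web1: 4
api2 -> mq2 -> web1: 11 + 11 = 22
api2 -> cache2 -> web1: 3 + 8 = 11
The minimum is 4 ms.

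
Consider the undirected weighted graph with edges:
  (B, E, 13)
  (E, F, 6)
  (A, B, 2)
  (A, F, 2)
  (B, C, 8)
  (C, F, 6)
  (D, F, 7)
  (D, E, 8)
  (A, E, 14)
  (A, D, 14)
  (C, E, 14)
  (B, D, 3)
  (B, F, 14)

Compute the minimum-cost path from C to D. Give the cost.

11

A few of the C→D routes:
C-B-D: 8 + 3 = 11
C-F-D: 6 + 7 = 13
C-B-A-F-D: 8 + 2 + 2 + 7 = 19
C-F-A-B-D: 6 + 2 + 2 + 3 = 13
C-F-A-D: 6 + 2 + 14 = 22
C-F-E-D: 6 + 6 + 8 = 20
Best route has total 11.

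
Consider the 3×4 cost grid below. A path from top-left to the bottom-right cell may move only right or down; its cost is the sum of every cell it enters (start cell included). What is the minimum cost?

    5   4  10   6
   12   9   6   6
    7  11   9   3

One optimal route is r0c0→r0c1→r1c1→r1c2→r1c3→r2c3.
Its cost is 5 + 4 + 9 + 6 + 6 + 3 = 33.
(Top row then right column would cost 34.)

33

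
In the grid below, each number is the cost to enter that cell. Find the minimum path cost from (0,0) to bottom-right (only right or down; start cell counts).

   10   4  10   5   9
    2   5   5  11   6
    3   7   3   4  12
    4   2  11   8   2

39

Path r0c0 -> r1c0 -> r1c1 -> r1c2 -> r2c2 -> r2c3 -> r3c3 -> r3c4: 10 + 2 + 5 + 5 + 3 + 4 + 8 + 2 = 39.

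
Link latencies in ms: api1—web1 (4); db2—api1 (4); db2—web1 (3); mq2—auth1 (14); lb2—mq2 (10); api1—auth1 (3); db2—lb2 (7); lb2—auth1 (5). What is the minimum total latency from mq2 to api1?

Comparing a few candidate routes:
mq2 - lb2 - db2 - api1: 10 + 7 + 4 = 21
mq2 - auth1 - lb2 - db2 - api1: 14 + 5 + 7 + 4 = 30
mq2 - auth1 - api1: 14 + 3 = 17
mq2 - lb2 - db2 - web1 - api1: 10 + 7 + 3 + 4 = 24
mq2 - lb2 - auth1 - api1: 10 + 5 + 3 = 18
Best route has total 17 ms.

17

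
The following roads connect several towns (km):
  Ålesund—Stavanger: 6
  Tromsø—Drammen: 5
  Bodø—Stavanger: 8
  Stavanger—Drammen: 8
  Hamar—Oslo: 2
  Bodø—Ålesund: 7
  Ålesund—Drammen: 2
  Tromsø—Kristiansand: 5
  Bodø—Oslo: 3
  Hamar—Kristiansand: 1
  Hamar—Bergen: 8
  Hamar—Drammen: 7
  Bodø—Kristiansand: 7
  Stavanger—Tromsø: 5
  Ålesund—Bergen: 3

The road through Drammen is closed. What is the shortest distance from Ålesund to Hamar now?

A few of the Ålesund→Hamar routes:
Ålesund→Bergen→Hamar: 3 + 8 = 11
Ålesund→Bodø→Kristiansand→Hamar: 7 + 7 + 1 = 15
Ålesund→Bodø→Oslo→Hamar: 7 + 3 + 2 = 12
The minimum is 11 km.

11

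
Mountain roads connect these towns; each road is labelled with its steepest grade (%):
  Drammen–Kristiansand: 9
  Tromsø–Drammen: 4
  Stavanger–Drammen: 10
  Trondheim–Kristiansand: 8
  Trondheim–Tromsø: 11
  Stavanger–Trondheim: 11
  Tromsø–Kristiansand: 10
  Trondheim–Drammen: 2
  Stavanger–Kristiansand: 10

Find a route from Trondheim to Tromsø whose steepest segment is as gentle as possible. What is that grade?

Comparing a few candidate routes:
Trondheim - Drammen - Kristiansand - Tromsø: max(2, 9, 10) = 10
Trondheim - Drammen - Stavanger - Kristiansand - Tromsø: max(2, 10, 10, 10) = 10
Trondheim - Drammen - Tromsø: max(2, 4) = 4
Trondheim - Kristiansand - Drammen - Tromsø: max(8, 9, 4) = 9
Smallest bottleneck: 4%.

4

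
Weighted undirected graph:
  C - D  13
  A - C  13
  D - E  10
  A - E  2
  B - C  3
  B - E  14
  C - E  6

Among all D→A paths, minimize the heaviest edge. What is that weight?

10

Comparing a few candidate routes:
D → C → E → A: max(13, 6, 2) = 13
D → E → C → A: max(10, 6, 13) = 13
D → E → A: max(10, 2) = 10
Smallest bottleneck: 10.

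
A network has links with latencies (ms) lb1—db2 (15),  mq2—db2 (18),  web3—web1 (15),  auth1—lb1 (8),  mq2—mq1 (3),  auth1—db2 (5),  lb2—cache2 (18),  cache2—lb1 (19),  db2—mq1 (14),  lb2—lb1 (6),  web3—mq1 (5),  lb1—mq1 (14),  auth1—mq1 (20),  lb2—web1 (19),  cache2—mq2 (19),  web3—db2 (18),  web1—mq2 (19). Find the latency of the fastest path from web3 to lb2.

Checking several routes:
web3→mq1→db2→auth1→lb1→lb2: 5 + 14 + 5 + 8 + 6 = 38
web3→db2→auth1→lb1→lb2: 18 + 5 + 8 + 6 = 37
web3→mq1→lb1→lb2: 5 + 14 + 6 = 25
web3→web1→lb2: 15 + 19 = 34
The minimum is 25 ms.

25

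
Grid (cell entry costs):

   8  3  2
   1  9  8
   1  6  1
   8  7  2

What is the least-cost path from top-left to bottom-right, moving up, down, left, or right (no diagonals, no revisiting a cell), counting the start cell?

19

Best path: [0,0]→[1,0]→[2,0]→[2,1]→[2,2]→[3,2]
Cost: 8 + 1 + 1 + 6 + 1 + 2 = 19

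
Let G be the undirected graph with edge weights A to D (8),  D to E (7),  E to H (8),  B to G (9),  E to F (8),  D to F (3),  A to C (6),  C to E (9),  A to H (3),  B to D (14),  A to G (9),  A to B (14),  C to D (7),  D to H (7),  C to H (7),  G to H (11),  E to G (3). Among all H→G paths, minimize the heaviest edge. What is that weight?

7

Checking several routes:
H → C → A → D → F → E → G: max(7, 6, 8, 3, 8, 3) = 8
H → E → G: max(8, 3) = 8
H → D → E → G: max(7, 7, 3) = 7
H → C → D → E → G: max(7, 7, 7, 3) = 7
H → C → D → F → E → G: max(7, 7, 3, 8, 3) = 8
H → A → C → D → E → G: max(3, 6, 7, 7, 3) = 7
The minimum achievable maximum is 7.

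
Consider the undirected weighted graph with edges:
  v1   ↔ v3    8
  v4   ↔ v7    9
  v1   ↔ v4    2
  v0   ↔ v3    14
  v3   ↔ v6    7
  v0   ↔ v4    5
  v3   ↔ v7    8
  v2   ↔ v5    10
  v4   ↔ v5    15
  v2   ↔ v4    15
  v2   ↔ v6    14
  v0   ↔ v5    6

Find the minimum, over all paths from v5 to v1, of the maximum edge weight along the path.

Checking several routes:
v5 -> v0 -> v4 -> v1: max(6, 5, 2) = 6
v5 -> v0 -> v4 -> v7 -> v3 -> v1: max(6, 5, 9, 8, 8) = 9
v5 -> v0 -> v3 -> v7 -> v4 -> v1: max(6, 14, 8, 9, 2) = 14
v5 -> v0 -> v3 -> v1: max(6, 14, 8) = 14
Best route has worst link 6.

6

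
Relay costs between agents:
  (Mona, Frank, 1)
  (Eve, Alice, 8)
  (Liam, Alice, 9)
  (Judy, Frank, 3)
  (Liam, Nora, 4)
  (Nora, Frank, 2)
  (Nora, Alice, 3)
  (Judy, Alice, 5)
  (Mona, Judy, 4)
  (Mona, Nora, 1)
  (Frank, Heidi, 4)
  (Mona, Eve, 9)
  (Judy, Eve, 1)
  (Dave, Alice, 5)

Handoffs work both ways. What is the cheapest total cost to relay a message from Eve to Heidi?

8

A few of the Eve→Heidi routes:
Eve → Judy → Mona → Frank → Heidi: 1 + 4 + 1 + 4 = 10
Eve → Judy → Alice → Nora → Frank → Heidi: 1 + 5 + 3 + 2 + 4 = 15
Eve → Mona → Frank → Heidi: 9 + 1 + 4 = 14
Eve → Judy → Alice → Nora → Mona → Frank → Heidi: 1 + 5 + 3 + 1 + 1 + 4 = 15
Eve → Judy → Mona → Nora → Frank → Heidi: 1 + 4 + 1 + 2 + 4 = 12
Eve → Judy → Frank → Heidi: 1 + 3 + 4 = 8
Shortest: 8.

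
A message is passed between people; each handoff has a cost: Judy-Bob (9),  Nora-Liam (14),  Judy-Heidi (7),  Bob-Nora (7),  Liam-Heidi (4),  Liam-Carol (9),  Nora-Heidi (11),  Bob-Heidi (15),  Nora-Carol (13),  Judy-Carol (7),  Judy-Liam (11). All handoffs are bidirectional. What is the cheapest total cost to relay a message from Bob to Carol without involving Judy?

20

Some routes from Bob to Carol avoiding Judy:
Bob → Nora → Carol: 7 + 13 = 20
Bob → Heidi → Liam → Carol: 15 + 4 + 9 = 28
Bob → Nora → Heidi → Liam → Carol: 7 + 11 + 4 + 9 = 31
Bob → Nora → Liam → Carol: 7 + 14 + 9 = 30
Best route has total 20.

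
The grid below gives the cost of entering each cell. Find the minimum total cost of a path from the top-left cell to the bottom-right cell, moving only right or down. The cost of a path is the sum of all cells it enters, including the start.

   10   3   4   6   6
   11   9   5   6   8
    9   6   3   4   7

Cheapest: [0,0] → [0,1] → [0,2] → [1,2] → [2,2] → [2,3] → [2,4]
  10 + 3 + 4 + 5 + 3 + 4 + 7 = 36
For comparison, the top-then-right route costs 44.

36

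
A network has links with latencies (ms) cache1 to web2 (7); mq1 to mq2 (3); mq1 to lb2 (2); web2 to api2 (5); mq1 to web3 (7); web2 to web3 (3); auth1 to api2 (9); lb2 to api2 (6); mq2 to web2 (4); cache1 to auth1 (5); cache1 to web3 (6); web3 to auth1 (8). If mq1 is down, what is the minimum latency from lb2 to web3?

14

Paths from lb2 to web3 avoiding mq1:
lb2 - api2 - auth1 - cache1 - web3: 6 + 9 + 5 + 6 = 26
lb2 - api2 - web2 - cache1 - web3: 6 + 5 + 7 + 6 = 24
lb2 - api2 - web2 - web3: 6 + 5 + 3 = 14
lb2 - api2 - web2 - cache1 - auth1 - web3: 6 + 5 + 7 + 5 + 8 = 31
lb2 - api2 - auth1 - cache1 - web2 - web3: 6 + 9 + 5 + 7 + 3 = 30
lb2 - api2 - auth1 - web3: 6 + 9 + 8 = 23
Shortest: 14 ms.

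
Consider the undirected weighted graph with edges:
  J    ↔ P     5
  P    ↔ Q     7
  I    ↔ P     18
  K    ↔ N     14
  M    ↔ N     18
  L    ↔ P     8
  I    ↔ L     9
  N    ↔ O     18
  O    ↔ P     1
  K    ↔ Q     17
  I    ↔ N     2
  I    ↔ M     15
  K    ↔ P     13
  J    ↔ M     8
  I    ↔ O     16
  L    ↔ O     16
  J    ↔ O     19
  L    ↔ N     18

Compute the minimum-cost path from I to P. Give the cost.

17

Comparing a few candidate routes:
I → L → O → P: 9 + 16 + 1 = 26
I → L → P: 9 + 8 = 17
I → P: 18
I → O → P: 16 + 1 = 17
I → N → O → P: 2 + 18 + 1 = 21
Best route has total 17.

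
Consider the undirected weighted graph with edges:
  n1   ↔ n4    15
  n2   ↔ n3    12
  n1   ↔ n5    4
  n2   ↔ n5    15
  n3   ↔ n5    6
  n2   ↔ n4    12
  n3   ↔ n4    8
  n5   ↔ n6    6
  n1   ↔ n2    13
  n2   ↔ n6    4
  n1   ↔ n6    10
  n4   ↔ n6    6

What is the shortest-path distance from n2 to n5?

Comparing a few candidate routes:
n2 - n3 - n5: 12 + 6 = 18
n2 - n6 - n4 - n3 - n5: 4 + 6 + 8 + 6 = 24
n2 - n1 - n5: 13 + 4 = 17
n2 - n5: 15
n2 - n6 - n5: 4 + 6 = 10
n2 - n6 - n1 - n5: 4 + 10 + 4 = 18
The minimum is 10.

10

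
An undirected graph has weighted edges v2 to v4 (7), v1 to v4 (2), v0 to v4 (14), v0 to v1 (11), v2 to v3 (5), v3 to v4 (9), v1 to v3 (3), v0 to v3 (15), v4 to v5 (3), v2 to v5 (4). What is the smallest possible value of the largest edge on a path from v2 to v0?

A few of the v2→v0 routes:
v2→v3→v1→v0: max(5, 3, 11) = 11
v2→v5→v4→v3→v1→v0: max(4, 3, 9, 3, 11) = 11
v2→v5→v4→v1→v0: max(4, 3, 2, 11) = 11
v2→v3→v4→v1→v0: max(5, 9, 2, 11) = 11
Smallest bottleneck: 11.

11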